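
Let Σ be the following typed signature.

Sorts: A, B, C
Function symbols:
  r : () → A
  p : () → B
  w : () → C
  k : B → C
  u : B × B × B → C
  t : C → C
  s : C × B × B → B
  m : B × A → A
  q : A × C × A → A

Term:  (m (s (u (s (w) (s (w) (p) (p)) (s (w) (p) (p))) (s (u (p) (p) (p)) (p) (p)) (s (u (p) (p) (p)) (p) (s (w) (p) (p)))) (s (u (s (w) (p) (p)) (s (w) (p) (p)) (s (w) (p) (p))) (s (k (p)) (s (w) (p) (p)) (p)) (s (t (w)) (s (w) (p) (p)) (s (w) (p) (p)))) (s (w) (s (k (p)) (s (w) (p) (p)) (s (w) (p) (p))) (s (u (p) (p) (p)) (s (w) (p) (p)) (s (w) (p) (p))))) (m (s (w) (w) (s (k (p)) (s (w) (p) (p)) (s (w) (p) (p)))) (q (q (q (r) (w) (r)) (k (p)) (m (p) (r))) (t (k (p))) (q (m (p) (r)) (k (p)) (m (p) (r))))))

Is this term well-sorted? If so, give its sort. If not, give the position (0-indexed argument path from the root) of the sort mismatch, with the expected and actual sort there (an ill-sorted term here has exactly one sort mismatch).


ill-sorted at position [1, 0, 1]: expected B, got C

        (w) : C
          (w) : C
          (p) : B
          (p) : B
        (s (w) (p) (p)) : B
          (w) : C
          (p) : B
          (p) : B
        (s (w) (p) (p)) : B
      (s (w) (s (w) (p) (p)) (s (w) (p) (p))) : B
          (p) : B
          (p) : B
          (p) : B
        (u (p) (p) (p)) : C
        (p) : B
        (p) : B
      (s (u (p) (p) (p)) (p) (p)) : B
          (p) : B
          (p) : B
          (p) : B
        (u (p) (p) (p)) : C
        (p) : B
          (w) : C
          (p) : B
          (p) : B
        (s (w) (p) (p)) : B
      (s (u (p) (p) (p)) (p) (s (w) (p) (p))) : B
    (u (s (w) (s (w) (p) (p)) (s (w) (p) (p))) (s (u (p) (p) (p)) (p) (p)) (s (u (p) (p) (p)) (p) (s (w) (p) (p)))) : C
          (w) : C
          (p) : B
          (p) : B
        (s (w) (p) (p)) : B
          (w) : C
          (p) : B
          (p) : B
        (s (w) (p) (p)) : B
          (w) : C
          (p) : B
          (p) : B
        (s (w) (p) (p)) : B
      (u (s (w) (p) (p)) (s (w) (p) (p)) (s (w) (p) (p))) : C
          (p) : B
        (k (p)) : C
          (w) : C
          (p) : B
          (p) : B
        (s (w) (p) (p)) : B
        (p) : B
      (s (k (p)) (s (w) (p) (p)) (p)) : B
          (w) : C
        (t (w)) : C
          (w) : C
          (p) : B
          (p) : B
        (s (w) (p) (p)) : B
          (w) : C
          (p) : B
          (p) : B
        (s (w) (p) (p)) : B
      (s (t (w)) (s (w) (p) (p)) (s (w) (p) (p))) : B
    (s (u (s (w) (p) (p)) (s (w) (p) (p)) (s (w) (p) (p))) (s (k (p)) (s (w) (p) (p)) (p)) (s (t (w)) (s (w) (p) (p)) (s (w) (p) (p)))) : B
      (w) : C
          (p) : B
        (k (p)) : C
          (w) : C
          (p) : B
          (p) : B
        (s (w) (p) (p)) : B
          (w) : C
          (p) : B
          (p) : B
        (s (w) (p) (p)) : B
      (s (k (p)) (s (w) (p) (p)) (s (w) (p) (p))) : B
          (p) : B
          (p) : B
          (p) : B
        (u (p) (p) (p)) : C
          (w) : C
          (p) : B
          (p) : B
        (s (w) (p) (p)) : B
          (w) : C
          (p) : B
          (p) : B
        (s (w) (p) (p)) : B
      (s (u (p) (p) (p)) (s (w) (p) (p)) (s (w) (p) (p))) : B
    (s (w) (s (k (p)) (s (w) (p) (p)) (s (w) (p) (p))) (s (u (p) (p) (p)) (s (w) (p) (p)) (s (w) (p) (p)))) : B
  (s (u (s (w) (s (w) (p) (p)) (s (w) (p) (p))) (s (u (p) (p) (p)) (p) (p)) (s (u (p) (p) (p)) (p) (s (w) (p) (p)))) (s (u (s (w) (p) (p)) (s (w) (p) (p)) (s (w) (p) (p))) (s (k (p)) (s (w) (p) (p)) (p)) (s (t (w)) (s (w) (p) (p)) (s (w) (p) (p)))) (s (w) (s (k (p)) (s (w) (p) (p)) (s (w) (p) (p))) (s (u (p) (p) (p)) (s (w) (p) (p)) (s (w) (p) (p))))) : B
      (w) : C
      (w) : C
          (p) : B
        (k (p)) : C
          (w) : C
          (p) : B
          (p) : B
        (s (w) (p) (p)) : B
          (w) : C
          (p) : B
          (p) : B
        (s (w) (p) (p)) : B
      (s (k (p)) (s (w) (p) (p)) (s (w) (p) (p))) : B
    (s (w) (w) (s (k (p)) (s (w) (p) (p)) (s (w) (p) (p)))) : ✗ arg 1 at [1, 0, 1] has sort C, expected B
          (r) : A
          (w) : C
          (r) : A
        (q (r) (w) (r)) : A
          (p) : B
        (k (p)) : C
          (p) : B
          (r) : A
        (m (p) (r)) : A
      (q (q (r) (w) (r)) (k (p)) (m (p) (r))) : A
          (p) : B
        (k (p)) : C
      (t (k (p))) : C
          (p) : B
          (r) : A
        (m (p) (r)) : A
          (p) : B
        (k (p)) : C
          (p) : B
          (r) : A
        (m (p) (r)) : A
      (q (m (p) (r)) (k (p)) (m (p) (r))) : A
    (q (q (q (r) (w) (r)) (k (p)) (m (p) (r))) (t (k (p))) (q (m (p) (r)) (k (p)) (m (p) (r)))) : A


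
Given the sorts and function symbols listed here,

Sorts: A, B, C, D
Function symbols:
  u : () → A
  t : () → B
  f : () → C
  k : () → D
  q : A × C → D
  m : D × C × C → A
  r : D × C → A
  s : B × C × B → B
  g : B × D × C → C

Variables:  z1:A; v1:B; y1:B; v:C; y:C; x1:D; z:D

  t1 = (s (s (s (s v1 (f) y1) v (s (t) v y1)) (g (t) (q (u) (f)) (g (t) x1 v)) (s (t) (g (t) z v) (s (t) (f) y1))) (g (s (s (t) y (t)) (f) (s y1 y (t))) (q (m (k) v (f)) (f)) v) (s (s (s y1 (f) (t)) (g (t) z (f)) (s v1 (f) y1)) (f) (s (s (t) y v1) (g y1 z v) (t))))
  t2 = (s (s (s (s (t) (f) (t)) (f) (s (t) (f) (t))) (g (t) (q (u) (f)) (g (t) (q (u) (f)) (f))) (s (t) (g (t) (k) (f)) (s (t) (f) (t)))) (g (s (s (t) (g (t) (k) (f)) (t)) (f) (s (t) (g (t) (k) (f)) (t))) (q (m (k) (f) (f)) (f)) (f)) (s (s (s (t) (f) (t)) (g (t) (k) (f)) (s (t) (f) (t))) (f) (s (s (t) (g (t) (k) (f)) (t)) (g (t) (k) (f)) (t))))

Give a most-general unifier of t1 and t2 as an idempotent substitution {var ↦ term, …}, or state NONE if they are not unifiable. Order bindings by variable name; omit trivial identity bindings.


{v ↦ (f), v1 ↦ (t), x1 ↦ (q (u) (f)), y ↦ (g (t) (k) (f)), y1 ↦ (t), z ↦ (k)}


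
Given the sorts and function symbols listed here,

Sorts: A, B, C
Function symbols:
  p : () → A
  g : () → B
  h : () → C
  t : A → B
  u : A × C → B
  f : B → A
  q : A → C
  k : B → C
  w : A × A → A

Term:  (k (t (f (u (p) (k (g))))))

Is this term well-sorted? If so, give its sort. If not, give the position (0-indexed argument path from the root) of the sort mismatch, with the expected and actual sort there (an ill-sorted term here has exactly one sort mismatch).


well-sorted; sort = C

        (p) : A
          (g) : B
        (k (g)) : C
      (u (p) (k (g))) : B
    (f (u (p) (k (g)))) : A
  (t (f (u (p) (k (g))))) : B
(k (t (f (u (p) (k (g)))))) : C


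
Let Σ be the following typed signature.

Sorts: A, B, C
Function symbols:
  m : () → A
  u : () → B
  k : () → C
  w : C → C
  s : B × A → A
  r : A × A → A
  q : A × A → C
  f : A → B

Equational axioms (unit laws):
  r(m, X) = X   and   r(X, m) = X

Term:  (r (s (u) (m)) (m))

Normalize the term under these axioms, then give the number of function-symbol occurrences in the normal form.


1. (r (s (u) (m)) (m))  →  (s (u) (m))
normal form: (s (u) (m))

size = 3


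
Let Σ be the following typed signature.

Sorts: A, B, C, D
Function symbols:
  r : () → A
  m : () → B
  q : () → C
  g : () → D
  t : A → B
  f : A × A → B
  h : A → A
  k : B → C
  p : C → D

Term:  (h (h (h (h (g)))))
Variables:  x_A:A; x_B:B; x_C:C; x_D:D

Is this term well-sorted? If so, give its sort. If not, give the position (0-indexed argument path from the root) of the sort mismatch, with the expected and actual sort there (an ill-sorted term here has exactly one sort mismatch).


ill-sorted at position [0, 0, 0, 0]: expected A, got D

        (g) : D
      (h (g)) : ✗ arg 0 at [0, 0, 0, 0] has sort D, expected A


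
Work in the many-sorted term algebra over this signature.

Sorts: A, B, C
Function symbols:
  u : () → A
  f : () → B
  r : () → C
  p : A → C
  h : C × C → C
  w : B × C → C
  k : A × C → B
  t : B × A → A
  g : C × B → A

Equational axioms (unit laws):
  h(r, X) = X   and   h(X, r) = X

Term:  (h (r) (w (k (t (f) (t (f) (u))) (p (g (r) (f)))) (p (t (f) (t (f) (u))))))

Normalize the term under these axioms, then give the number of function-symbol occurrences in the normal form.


size = 17

1. (h (r) (w (k (t (f) (t (f) (u))) (p (g (r) (f)))) (p (t (f) (t (f) (u))))))  →  (w (k (t (f) (t (f) (u))) (p (g (r) (f)))) (p (t (f) (t (f) (u)))))
normal form: (w (k (t (f) (t (f) (u))) (p (g (r) (f)))) (p (t (f) (t (f) (u)))))


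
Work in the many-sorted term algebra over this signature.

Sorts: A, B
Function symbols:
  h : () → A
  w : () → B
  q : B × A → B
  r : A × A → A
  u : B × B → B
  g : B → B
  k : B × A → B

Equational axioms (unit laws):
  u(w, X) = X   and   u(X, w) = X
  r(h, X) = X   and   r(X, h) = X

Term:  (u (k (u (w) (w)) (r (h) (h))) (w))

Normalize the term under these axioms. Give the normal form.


normal form = (k (w) (h))

1. (u (k (u (w) (w)) (r (h) (h))) (w))  →  (k (u (w) (w)) (r (h) (h)))
2. (k (u (w) (w)) (r (h) (h)))  →  (k (w) (r (h) (h)))
3. (k (w) (r (h) (h)))  →  (k (w) (h))


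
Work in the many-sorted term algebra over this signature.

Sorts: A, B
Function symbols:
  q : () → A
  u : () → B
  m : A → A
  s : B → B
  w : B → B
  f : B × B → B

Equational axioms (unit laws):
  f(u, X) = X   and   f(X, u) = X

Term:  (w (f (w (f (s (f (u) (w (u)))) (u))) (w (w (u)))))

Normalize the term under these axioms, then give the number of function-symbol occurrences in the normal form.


size = 9

1. (w (f (w (f (s (f (u) (w (u)))) (u))) (w (w (u)))))  →  (w (f (w (s (f (u) (w (u))))) (w (w (u)))))
2. (w (f (w (s (f (u) (w (u))))) (w (w (u)))))  →  (w (f (w (s (w (u)))) (w (w (u)))))
normal form: (w (f (w (s (w (u)))) (w (w (u)))))


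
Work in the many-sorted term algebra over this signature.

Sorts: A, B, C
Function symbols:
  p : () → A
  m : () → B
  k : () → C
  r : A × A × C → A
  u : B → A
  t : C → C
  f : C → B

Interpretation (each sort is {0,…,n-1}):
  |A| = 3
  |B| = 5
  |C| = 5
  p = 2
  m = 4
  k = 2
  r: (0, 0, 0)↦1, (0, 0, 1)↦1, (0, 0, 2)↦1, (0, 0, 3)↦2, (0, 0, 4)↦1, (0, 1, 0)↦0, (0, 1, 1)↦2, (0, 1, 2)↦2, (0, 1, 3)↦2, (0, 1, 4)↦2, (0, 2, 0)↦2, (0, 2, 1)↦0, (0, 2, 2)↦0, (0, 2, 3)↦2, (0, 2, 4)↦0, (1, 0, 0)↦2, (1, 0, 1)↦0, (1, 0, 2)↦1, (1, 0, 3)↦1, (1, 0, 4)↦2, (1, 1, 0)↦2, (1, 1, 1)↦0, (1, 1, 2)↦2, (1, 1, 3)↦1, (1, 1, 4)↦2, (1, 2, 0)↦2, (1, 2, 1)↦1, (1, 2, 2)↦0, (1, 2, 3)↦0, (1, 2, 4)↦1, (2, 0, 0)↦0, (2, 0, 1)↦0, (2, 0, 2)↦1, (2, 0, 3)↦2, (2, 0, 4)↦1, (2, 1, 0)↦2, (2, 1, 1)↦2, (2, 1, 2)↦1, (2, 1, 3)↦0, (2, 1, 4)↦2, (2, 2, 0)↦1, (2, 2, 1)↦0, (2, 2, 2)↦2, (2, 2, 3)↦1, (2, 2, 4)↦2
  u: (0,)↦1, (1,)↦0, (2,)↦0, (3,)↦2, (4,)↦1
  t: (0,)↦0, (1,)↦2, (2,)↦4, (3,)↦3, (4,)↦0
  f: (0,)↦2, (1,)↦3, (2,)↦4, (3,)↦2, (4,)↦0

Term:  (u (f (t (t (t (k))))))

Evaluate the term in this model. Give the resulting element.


  k = 2
  (t (k)) = t(2,) = 4
  (t (t (k))) = t(4,) = 0
  (t (t (t (k)))) = t(0,) = 0
  (f (t (t (t (k))))) = f(0,) = 2
  (u (f (t (t (t (k)))))) = u(2,) = 0

value = 0


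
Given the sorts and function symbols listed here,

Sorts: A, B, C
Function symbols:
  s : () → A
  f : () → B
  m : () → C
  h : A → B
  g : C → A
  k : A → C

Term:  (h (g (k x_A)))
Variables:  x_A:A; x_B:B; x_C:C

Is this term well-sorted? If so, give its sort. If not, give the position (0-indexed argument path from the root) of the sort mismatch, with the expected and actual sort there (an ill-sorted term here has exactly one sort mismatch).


      x_A : A
    (k x_A) : C
  (g (k x_A)) : A
(h (g (k x_A))) : B

well-sorted; sort = B


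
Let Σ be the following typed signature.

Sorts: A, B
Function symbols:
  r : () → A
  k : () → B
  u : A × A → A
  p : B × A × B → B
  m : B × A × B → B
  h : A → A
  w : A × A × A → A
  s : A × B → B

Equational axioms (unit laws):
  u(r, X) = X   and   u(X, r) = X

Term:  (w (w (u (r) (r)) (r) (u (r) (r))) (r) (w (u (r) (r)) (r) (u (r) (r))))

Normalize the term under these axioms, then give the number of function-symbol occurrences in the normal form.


1. (w (w (u (r) (r)) (r) (u (r) (r))) (r) (w (u (r) (r)) (r) (u (r) (r))))  →  (w (w (r) (r) (u (r) (r))) (r) (w (u (r) (r)) (r) (u (r) (r))))
2. (w (w (r) (r) (u (r) (r))) (r) (w (u (r) (r)) (r) (u (r) (r))))  →  (w (w (r) (r) (r)) (r) (w (u (r) (r)) (r) (u (r) (r))))
3. (w (w (r) (r) (r)) (r) (w (u (r) (r)) (r) (u (r) (r))))  →  (w (w (r) (r) (r)) (r) (w (r) (r) (u (r) (r))))
4. (w (w (r) (r) (r)) (r) (w (r) (r) (u (r) (r))))  →  (w (w (r) (r) (r)) (r) (w (r) (r) (r)))
normal form: (w (w (r) (r) (r)) (r) (w (r) (r) (r)))

size = 10


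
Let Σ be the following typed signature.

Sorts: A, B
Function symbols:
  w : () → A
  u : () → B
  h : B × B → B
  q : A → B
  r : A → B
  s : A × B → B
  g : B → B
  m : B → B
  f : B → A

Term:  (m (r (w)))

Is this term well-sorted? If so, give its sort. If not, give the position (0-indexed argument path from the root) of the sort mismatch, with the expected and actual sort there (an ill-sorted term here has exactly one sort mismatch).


well-sorted; sort = B

    (w) : A
  (r (w)) : B
(m (r (w))) : B


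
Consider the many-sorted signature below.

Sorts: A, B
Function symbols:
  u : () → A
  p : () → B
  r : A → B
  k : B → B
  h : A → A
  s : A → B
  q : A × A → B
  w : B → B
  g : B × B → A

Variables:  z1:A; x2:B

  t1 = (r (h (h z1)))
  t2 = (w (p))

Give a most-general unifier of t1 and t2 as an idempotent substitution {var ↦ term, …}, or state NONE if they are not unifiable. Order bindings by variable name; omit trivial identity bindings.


NONE (not unifiable)

head clash or occurs-check failure — not unifiable


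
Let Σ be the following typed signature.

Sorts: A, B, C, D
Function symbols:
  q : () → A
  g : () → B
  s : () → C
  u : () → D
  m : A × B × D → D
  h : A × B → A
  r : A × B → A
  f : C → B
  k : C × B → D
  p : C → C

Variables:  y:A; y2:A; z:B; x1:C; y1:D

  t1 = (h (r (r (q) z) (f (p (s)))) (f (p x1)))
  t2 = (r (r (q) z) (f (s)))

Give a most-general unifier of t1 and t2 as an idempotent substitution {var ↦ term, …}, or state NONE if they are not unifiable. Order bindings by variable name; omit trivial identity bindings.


NONE (not unifiable)

head clash or occurs-check failure — not unifiable


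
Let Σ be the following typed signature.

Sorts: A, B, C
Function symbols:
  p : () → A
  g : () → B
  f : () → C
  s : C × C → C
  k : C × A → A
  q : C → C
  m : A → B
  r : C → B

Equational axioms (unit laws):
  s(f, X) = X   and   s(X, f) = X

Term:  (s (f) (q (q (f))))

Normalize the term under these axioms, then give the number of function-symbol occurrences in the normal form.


1. (s (f) (q (q (f))))  →  (q (q (f)))
normal form: (q (q (f)))

size = 3


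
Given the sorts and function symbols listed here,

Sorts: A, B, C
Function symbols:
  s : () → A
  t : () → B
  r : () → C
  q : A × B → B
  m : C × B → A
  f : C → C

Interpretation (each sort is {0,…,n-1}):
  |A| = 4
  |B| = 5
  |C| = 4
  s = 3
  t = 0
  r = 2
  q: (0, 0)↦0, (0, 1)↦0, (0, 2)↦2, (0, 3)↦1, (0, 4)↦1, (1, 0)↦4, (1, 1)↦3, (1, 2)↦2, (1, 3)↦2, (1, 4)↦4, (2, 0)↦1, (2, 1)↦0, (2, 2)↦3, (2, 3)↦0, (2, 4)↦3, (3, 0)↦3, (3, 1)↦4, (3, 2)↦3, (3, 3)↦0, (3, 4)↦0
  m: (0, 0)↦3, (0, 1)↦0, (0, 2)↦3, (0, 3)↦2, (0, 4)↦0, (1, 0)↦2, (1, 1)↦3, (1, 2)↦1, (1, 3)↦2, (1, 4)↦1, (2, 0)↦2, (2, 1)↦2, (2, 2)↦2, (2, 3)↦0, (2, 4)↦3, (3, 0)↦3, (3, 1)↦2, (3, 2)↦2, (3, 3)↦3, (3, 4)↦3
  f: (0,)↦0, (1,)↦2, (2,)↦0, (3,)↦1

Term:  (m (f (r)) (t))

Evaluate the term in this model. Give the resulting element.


value = 3

  r = 2
  (f (r)) = f(2,) = 0
  t = 0
  (m (f (r)) (t)) = m(0, 0) = 3


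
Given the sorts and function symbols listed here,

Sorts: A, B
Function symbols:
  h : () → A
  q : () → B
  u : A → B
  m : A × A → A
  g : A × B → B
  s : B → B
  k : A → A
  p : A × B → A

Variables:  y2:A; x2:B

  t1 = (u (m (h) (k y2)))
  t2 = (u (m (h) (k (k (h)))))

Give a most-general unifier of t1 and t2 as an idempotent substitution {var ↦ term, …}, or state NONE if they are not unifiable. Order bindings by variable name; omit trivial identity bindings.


{y2 ↦ (k (h))}


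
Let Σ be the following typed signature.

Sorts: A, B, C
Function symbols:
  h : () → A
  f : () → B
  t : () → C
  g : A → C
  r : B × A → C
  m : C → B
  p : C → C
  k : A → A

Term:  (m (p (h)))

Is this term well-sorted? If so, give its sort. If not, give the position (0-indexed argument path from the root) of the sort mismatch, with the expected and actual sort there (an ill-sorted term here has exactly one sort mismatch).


ill-sorted at position [0, 0]: expected C, got A

    (h) : A
  (p (h)) : ✗ arg 0 at [0, 0] has sort A, expected C


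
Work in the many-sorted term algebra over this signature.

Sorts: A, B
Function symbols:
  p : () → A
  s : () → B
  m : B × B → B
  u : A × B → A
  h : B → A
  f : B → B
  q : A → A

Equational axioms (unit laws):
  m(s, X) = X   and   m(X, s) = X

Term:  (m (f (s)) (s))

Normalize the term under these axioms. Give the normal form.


1. (m (f (s)) (s))  →  (f (s))

normal form = (f (s))


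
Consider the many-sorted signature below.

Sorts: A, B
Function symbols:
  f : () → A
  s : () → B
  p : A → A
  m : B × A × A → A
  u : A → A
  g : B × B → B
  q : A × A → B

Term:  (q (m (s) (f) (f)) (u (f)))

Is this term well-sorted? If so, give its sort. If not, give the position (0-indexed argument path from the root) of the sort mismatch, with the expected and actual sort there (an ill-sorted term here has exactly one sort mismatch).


    (s) : B
    (f) : A
    (f) : A
  (m (s) (f) (f)) : A
    (f) : A
  (u (f)) : A
(q (m (s) (f) (f)) (u (f))) : B

well-sorted; sort = B


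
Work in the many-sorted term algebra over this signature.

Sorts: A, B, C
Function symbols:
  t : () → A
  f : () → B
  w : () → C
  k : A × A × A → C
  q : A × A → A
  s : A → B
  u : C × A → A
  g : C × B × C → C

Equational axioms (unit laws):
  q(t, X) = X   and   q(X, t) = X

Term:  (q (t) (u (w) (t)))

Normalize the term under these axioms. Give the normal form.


1. (q (t) (u (w) (t)))  →  (u (w) (t))

normal form = (u (w) (t))


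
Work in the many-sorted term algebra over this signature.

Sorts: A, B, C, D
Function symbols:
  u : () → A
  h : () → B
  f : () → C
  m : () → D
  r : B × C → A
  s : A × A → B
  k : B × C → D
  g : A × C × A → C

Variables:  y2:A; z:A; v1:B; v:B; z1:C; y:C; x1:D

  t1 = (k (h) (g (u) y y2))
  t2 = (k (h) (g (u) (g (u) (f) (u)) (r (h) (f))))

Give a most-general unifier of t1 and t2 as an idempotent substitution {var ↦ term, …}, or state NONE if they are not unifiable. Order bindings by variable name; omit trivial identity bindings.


{y ↦ (g (u) (f) (u)), y2 ↦ (r (h) (f))}


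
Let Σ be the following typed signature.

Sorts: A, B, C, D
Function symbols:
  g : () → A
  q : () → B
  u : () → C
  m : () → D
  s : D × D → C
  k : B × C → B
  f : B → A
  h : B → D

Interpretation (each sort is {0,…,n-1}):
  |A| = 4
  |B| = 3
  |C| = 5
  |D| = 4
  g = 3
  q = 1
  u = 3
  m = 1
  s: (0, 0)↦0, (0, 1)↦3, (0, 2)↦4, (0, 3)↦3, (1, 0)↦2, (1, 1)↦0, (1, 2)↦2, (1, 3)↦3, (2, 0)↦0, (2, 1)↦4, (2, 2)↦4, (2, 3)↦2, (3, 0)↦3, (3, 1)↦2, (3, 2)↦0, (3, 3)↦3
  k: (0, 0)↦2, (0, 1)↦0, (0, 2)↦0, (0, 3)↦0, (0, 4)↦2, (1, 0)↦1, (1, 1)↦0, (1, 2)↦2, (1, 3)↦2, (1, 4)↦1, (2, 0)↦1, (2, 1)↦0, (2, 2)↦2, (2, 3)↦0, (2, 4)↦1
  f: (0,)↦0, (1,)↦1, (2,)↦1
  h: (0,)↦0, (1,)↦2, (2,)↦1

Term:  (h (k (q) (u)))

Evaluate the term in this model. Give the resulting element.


  q = 1
  u = 3
  (k (q) (u)) = k(1, 3) = 2
  (h (k (q) (u))) = h(2,) = 1

value = 1


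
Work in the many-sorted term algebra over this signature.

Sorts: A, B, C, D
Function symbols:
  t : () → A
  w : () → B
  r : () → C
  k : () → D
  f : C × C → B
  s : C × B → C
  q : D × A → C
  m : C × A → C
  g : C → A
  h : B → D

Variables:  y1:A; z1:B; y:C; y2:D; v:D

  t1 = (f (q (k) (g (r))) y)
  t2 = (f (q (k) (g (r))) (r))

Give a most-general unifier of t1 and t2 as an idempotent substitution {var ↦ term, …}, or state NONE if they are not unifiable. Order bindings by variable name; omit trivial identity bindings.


{y ↦ (r)}


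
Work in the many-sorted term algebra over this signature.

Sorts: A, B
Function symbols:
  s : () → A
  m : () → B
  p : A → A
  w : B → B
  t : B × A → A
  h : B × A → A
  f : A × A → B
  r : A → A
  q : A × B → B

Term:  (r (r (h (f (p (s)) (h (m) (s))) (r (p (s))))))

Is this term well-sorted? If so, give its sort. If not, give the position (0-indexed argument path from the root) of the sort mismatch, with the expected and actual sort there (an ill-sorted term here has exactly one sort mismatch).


well-sorted; sort = A

          (s) : A
        (p (s)) : A
          (m) : B
          (s) : A
        (h (m) (s)) : A
      (f (p (s)) (h (m) (s))) : B
          (s) : A
        (p (s)) : A
      (r (p (s))) : A
    (h (f (p (s)) (h (m) (s))) (r (p (s)))) : A
  (r (h (f (p (s)) (h (m) (s))) (r (p (s))))) : A
(r (r (h (f (p (s)) (h (m) (s))) (r (p (s)))))) : A


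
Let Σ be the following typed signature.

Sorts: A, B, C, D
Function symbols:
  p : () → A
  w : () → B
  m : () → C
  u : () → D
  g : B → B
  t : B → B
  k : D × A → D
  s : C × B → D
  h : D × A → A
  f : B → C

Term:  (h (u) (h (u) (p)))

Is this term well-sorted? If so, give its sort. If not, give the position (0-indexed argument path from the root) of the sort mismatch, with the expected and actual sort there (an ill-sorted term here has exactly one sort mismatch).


well-sorted; sort = A

  (u) : D
    (u) : D
    (p) : A
  (h (u) (p)) : A
(h (u) (h (u) (p))) : A


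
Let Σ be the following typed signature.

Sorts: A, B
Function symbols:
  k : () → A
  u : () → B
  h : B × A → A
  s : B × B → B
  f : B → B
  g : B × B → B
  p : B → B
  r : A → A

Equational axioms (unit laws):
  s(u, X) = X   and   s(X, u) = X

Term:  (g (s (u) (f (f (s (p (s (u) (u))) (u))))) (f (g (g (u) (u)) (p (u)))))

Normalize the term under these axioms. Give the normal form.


1. (g (s (u) (f (f (s (p (s (u) (u))) (u))))) (f (g (g (u) (u)) (p (u)))))  →  (g (f (f (s (p (s (u) (u))) (u)))) (f (g (g (u) (u)) (p (u)))))
2. (g (f (f (s (p (s (u) (u))) (u)))) (f (g (g (u) (u)) (p (u)))))  →  (g (f (f (p (s (u) (u))))) (f (g (g (u) (u)) (p (u)))))
3. (g (f (f (p (s (u) (u))))) (f (g (g (u) (u)) (p (u)))))  →  (g (f (f (p (u)))) (f (g (g (u) (u)) (p (u)))))

normal form = (g (f (f (p (u)))) (f (g (g (u) (u)) (p (u)))))


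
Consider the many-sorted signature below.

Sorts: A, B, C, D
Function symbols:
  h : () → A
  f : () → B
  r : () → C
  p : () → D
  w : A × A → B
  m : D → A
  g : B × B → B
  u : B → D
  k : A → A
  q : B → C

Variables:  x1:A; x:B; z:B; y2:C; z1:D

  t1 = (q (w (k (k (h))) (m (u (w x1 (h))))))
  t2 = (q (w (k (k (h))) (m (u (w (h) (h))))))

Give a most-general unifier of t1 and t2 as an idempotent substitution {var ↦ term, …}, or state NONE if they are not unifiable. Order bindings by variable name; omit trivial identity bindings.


{x1 ↦ (h)}


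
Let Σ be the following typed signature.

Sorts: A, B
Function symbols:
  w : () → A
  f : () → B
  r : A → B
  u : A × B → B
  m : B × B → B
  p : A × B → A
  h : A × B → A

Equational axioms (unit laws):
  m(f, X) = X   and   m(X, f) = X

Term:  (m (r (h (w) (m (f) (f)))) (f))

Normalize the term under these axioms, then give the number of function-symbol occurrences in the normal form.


1. (m (r (h (w) (m (f) (f)))) (f))  →  (r (h (w) (m (f) (f))))
2. (r (h (w) (m (f) (f))))  →  (r (h (w) (f)))
normal form: (r (h (w) (f)))

size = 4


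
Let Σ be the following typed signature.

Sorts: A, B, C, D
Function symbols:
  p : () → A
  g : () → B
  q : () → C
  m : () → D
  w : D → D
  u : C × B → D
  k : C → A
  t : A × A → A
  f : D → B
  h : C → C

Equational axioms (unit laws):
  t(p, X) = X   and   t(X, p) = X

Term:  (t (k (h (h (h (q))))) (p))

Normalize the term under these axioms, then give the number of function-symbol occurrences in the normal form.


1. (t (k (h (h (h (q))))) (p))  →  (k (h (h (h (q)))))
normal form: (k (h (h (h (q)))))

size = 5


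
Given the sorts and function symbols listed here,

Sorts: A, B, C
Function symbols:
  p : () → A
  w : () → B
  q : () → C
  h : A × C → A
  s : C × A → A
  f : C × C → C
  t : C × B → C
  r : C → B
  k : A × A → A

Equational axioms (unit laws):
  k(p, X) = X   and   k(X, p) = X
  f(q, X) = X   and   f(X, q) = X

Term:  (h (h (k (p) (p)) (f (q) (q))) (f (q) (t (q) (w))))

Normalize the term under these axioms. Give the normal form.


normal form = (h (h (p) (q)) (t (q) (w)))

1. (h (h (k (p) (p)) (f (q) (q))) (f (q) (t (q) (w))))  →  (h (h (p) (f (q) (q))) (f (q) (t (q) (w))))
2. (h (h (p) (f (q) (q))) (f (q) (t (q) (w))))  →  (h (h (p) (q)) (f (q) (t (q) (w))))
3. (h (h (p) (q)) (f (q) (t (q) (w))))  →  (h (h (p) (q)) (t (q) (w)))


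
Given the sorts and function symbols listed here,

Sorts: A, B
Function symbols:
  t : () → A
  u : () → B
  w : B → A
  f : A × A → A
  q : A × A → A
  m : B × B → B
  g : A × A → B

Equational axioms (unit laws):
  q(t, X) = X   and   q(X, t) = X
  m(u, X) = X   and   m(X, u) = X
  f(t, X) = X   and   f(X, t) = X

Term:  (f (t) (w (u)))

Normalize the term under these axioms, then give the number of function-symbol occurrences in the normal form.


size = 2

1. (f (t) (w (u)))  →  (w (u))
normal form: (w (u))


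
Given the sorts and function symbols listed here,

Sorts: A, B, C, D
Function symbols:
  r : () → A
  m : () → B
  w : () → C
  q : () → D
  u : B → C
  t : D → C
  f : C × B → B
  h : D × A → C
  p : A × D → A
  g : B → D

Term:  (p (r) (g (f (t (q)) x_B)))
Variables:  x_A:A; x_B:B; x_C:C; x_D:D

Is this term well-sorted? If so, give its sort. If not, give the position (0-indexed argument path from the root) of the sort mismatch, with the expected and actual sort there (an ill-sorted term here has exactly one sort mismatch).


well-sorted; sort = A

  (r) : A
        (q) : D
      (t (q)) : C
      x_B : B
    (f (t (q)) x_B) : B
  (g (f (t (q)) x_B)) : D
(p (r) (g (f (t (q)) x_B))) : A


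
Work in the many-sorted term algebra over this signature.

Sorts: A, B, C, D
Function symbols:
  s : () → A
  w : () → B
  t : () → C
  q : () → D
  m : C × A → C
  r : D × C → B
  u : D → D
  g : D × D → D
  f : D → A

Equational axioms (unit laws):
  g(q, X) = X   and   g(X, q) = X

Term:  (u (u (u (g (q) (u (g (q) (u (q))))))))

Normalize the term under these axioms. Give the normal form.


1. (u (u (u (g (q) (u (g (q) (u (q))))))))  →  (u (u (u (u (g (q) (u (q)))))))
2. (u (u (u (u (g (q) (u (q)))))))  →  (u (u (u (u (u (q))))))

normal form = (u (u (u (u (u (q))))))


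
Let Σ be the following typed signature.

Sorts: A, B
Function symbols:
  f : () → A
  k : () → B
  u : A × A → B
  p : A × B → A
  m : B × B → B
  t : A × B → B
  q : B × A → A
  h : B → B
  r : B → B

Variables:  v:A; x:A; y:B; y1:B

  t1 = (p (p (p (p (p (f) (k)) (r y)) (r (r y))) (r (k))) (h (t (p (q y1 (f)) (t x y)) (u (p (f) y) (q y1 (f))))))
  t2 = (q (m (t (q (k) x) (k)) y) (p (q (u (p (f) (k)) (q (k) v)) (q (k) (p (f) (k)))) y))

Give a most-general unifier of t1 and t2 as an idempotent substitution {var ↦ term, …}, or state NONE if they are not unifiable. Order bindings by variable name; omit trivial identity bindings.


NONE (not unifiable)

head clash or occurs-check failure — not unifiable


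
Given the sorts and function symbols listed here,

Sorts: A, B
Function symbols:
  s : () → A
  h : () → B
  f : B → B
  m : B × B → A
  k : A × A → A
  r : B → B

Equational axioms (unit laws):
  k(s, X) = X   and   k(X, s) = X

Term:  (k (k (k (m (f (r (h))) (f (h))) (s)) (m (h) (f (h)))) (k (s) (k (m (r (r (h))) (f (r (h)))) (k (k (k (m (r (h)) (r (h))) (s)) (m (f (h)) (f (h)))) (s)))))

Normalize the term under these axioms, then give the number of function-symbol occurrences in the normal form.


size = 31

1. (k (k (k (m (f (r (h))) (f (h))) (s)) (m (h) (f (h)))) (k (s) (k (m (r (r (h))) (f (r (h)))) (k (k (k (m (r (h)) (r (h))) (s)) (m (f (h)) (f (h)))) (s)))))  →  (k (k (m (f (r (h))) (f (h))) (m (h) (f (h)))) (k (s) (k (m (r (r (h))) (f (r (h)))) (k (k (k (m (r (h)) (r (h))) (s)) (m (f (h)) (f (h)))) (s)))))
2. (k (k (m (f (r (h))) (f (h))) (m (h) (f (h)))) (k (s) (k (m (r (r (h))) (f (r (h)))) (k (k (k (m (r (h)) (r (h))) (s)) (m (f (h)) (f (h)))) (s)))))  →  (k (k (m (f (r (h))) (f (h))) (m (h) (f (h)))) (k (m (r (r (h))) (f (r (h)))) (k (k (k (m (r (h)) (r (h))) (s)) (m (f (h)) (f (h)))) (s))))
3. (k (k (m (f (r (h))) (f (h))) (m (h) (f (h)))) (k (m (r (r (h))) (f (r (h)))) (k (k (k (m (r (h)) (r (h))) (s)) (m (f (h)) (f (h)))) (s))))  →  (k (k (m (f (r (h))) (f (h))) (m (h) (f (h)))) (k (m (r (r (h))) (f (r (h)))) (k (k (m (r (h)) (r (h))) (s)) (m (f (h)) (f (h))))))
4. (k (k (m (f (r (h))) (f (h))) (m (h) (f (h)))) (k (m (r (r (h))) (f (r (h)))) (k (k (m (r (h)) (r (h))) (s)) (m (f (h)) (f (h))))))  →  (k (k (m (f (r (h))) (f (h))) (m (h) (f (h)))) (k (m (r (r (h))) (f (r (h)))) (k (m (r (h)) (r (h))) (m (f (h)) (f (h))))))
normal form: (k (k (m (f (r (h))) (f (h))) (m (h) (f (h)))) (k (m (r (r (h))) (f (r (h)))) (k (m (r (h)) (r (h))) (m (f (h)) (f (h))))))


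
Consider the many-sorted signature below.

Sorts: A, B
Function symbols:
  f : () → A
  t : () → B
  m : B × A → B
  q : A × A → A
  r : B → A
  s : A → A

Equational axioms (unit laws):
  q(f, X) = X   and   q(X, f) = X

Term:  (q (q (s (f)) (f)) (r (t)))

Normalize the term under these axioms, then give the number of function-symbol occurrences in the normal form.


size = 5

1. (q (q (s (f)) (f)) (r (t)))  →  (q (s (f)) (r (t)))
normal form: (q (s (f)) (r (t)))


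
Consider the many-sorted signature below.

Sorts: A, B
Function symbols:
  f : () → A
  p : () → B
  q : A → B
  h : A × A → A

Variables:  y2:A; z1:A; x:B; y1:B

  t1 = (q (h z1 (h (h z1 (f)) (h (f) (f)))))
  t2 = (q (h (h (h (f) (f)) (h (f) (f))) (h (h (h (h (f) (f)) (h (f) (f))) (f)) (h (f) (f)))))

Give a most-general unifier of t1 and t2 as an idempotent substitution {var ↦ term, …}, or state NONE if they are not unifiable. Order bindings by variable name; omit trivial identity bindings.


{z1 ↦ (h (h (f) (f)) (h (f) (f)))}


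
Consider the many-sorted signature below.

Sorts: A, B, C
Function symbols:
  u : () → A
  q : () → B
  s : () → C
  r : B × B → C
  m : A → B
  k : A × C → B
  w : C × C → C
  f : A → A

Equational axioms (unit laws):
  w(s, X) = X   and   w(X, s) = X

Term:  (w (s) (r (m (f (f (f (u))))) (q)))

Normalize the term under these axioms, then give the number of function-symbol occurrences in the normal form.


size = 7

1. (w (s) (r (m (f (f (f (u))))) (q)))  →  (r (m (f (f (f (u))))) (q))
normal form: (r (m (f (f (f (u))))) (q))


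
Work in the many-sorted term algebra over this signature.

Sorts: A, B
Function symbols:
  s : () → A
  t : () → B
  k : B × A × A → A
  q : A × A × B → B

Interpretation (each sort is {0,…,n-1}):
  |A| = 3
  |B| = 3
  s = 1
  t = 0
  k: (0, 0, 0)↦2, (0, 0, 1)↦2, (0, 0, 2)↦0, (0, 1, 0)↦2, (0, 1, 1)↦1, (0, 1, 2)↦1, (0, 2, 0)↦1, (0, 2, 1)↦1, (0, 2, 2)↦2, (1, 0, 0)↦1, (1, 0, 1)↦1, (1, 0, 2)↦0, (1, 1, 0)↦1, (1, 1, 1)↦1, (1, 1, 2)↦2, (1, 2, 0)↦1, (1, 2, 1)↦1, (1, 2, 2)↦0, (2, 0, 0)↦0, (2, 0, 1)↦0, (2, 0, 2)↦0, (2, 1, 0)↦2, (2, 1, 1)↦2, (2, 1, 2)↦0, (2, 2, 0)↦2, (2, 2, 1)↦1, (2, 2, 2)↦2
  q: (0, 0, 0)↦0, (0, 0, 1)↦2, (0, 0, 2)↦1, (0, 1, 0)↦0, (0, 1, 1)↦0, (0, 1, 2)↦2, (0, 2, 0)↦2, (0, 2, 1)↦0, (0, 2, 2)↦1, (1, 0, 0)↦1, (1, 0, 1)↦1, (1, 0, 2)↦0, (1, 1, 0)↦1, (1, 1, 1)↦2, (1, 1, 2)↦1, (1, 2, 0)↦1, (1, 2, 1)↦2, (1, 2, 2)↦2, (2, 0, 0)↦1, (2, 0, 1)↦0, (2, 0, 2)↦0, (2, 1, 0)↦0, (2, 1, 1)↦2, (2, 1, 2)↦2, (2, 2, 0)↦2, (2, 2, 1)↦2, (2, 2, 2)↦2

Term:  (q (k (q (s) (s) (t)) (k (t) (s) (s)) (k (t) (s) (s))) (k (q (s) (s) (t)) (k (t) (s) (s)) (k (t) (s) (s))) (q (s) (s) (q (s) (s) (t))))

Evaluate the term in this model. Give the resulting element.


value = 1

  s = 1
  s = 1
  t = 0
  (q (s) (s) (t)) = q(1, 1, 0) = 1
  t = 0
  s = 1
  s = 1
  (k (t) (s) (s)) = k(0, 1, 1) = 1
  t = 0
  s = 1
  s = 1
  (k (t) (s) (s)) = k(0, 1, 1) = 1
  (k (q (s) (s) (t)) (k (t) (s) (s)) (k (t) (s) (s))) = k(1, 1, 1) = 1
  s = 1
  s = 1
  t = 0
  (q (s) (s) (t)) = q(1, 1, 0) = 1
  t = 0
  s = 1
  s = 1
  (k (t) (s) (s)) = k(0, 1, 1) = 1
  t = 0
  s = 1
  s = 1
  (k (t) (s) (s)) = k(0, 1, 1) = 1
  (k (q (s) (s) (t)) (k (t) (s) (s)) (k (t) (s) (s))) = k(1, 1, 1) = 1
  s = 1
  s = 1
  s = 1
  s = 1
  t = 0
  (q (s) (s) (t)) = q(1, 1, 0) = 1
  (q (s) (s) (q (s) (s) (t))) = q(1, 1, 1) = 2
  (q (k (q (s) (s) (t)) (k (t) (s) (s)) (k (t) (s) (s))) (k (q (s) (s) (t)) (k (t) (s) (s)) (k (t) (s) (s))) (q (s) (s) (q (s) (s) (t)))) = q(1, 1, 2) = 1


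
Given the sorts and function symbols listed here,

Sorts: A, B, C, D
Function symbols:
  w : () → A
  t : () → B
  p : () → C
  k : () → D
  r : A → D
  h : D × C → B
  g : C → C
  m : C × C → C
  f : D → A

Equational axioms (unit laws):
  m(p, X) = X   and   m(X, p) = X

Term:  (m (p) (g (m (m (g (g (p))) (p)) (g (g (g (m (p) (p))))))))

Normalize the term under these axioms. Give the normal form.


1. (m (p) (g (m (m (g (g (p))) (p)) (g (g (g (m (p) (p))))))))  →  (g (m (m (g (g (p))) (p)) (g (g (g (m (p) (p)))))))
2. (g (m (m (g (g (p))) (p)) (g (g (g (m (p) (p)))))))  →  (g (m (g (g (p))) (g (g (g (m (p) (p)))))))
3. (g (m (g (g (p))) (g (g (g (m (p) (p)))))))  →  (g (m (g (g (p))) (g (g (g (p))))))

normal form = (g (m (g (g (p))) (g (g (g (p))))))


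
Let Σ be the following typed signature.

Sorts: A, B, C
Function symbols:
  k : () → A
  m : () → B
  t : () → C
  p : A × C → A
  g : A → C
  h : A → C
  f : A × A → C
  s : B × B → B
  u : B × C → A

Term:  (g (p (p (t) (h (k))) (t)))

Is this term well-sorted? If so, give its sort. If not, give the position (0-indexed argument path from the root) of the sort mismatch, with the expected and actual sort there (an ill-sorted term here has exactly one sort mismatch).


ill-sorted at position [0, 0, 0]: expected A, got C

      (t) : C
        (k) : A
      (h (k)) : C
    (p (t) (h (k))) : ✗ arg 0 at [0, 0, 0] has sort C, expected A
    (t) : C


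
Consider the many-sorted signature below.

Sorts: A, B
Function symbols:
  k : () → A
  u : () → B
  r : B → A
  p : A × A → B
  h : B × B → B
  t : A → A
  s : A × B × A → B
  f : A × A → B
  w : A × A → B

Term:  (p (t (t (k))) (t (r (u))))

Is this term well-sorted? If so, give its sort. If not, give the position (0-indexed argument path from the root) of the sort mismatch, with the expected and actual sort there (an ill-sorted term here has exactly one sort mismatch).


      (k) : A
    (t (k)) : A
  (t (t (k))) : A
      (u) : B
    (r (u)) : A
  (t (r (u))) : A
(p (t (t (k))) (t (r (u)))) : B

well-sorted; sort = B


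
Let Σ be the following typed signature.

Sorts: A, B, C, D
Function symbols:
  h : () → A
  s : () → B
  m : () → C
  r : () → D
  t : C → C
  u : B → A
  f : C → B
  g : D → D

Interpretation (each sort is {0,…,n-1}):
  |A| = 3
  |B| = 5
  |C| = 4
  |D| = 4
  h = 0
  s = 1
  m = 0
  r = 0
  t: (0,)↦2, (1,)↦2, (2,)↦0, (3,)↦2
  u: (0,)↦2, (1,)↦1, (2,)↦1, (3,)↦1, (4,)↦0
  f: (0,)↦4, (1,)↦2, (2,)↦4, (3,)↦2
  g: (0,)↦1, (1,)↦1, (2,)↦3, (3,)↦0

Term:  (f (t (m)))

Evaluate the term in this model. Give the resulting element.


value = 4

  m = 0
  (t (m)) = t(0,) = 2
  (f (t (m))) = f(2,) = 4


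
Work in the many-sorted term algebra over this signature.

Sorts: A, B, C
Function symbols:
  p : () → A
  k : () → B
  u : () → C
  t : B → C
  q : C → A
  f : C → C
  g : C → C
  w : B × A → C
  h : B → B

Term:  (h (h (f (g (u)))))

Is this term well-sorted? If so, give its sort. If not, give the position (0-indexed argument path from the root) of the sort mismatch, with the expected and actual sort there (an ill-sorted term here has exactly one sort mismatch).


        (u) : C
      (g (u)) : C
    (f (g (u))) : C
  (h (f (g (u)))) : ✗ arg 0 at [0, 0] has sort C, expected B

ill-sorted at position [0, 0]: expected B, got C


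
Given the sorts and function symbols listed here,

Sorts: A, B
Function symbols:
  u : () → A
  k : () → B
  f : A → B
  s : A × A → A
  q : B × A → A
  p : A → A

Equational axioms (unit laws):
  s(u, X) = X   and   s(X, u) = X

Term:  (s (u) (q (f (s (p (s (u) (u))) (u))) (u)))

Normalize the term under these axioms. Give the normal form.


normal form = (q (f (p (u))) (u))

1. (s (u) (q (f (s (p (s (u) (u))) (u))) (u)))  →  (q (f (s (p (s (u) (u))) (u))) (u))
2. (q (f (s (p (s (u) (u))) (u))) (u))  →  (q (f (p (s (u) (u)))) (u))
3. (q (f (p (s (u) (u)))) (u))  →  (q (f (p (u))) (u))


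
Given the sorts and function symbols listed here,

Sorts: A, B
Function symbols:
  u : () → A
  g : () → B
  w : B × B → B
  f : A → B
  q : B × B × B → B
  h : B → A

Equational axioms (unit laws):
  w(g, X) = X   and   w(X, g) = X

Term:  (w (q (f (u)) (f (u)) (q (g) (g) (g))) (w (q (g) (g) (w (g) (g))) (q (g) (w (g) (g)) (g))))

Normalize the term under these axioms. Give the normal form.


normal form = (w (q (f (u)) (f (u)) (q (g) (g) (g))) (w (q (g) (g) (g)) (q (g) (g) (g))))

1. (w (q (f (u)) (f (u)) (q (g) (g) (g))) (w (q (g) (g) (w (g) (g))) (q (g) (w (g) (g)) (g))))  →  (w (q (f (u)) (f (u)) (q (g) (g) (g))) (w (q (g) (g) (g)) (q (g) (w (g) (g)) (g))))
2. (w (q (f (u)) (f (u)) (q (g) (g) (g))) (w (q (g) (g) (g)) (q (g) (w (g) (g)) (g))))  →  (w (q (f (u)) (f (u)) (q (g) (g) (g))) (w (q (g) (g) (g)) (q (g) (g) (g))))


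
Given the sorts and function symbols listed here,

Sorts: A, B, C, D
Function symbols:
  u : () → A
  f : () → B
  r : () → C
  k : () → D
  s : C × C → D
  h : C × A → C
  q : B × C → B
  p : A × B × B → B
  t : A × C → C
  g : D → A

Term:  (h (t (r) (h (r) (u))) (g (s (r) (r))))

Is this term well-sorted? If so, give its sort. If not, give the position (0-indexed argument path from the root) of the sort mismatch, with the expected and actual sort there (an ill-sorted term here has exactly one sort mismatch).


ill-sorted at position [0, 0]: expected A, got C

    (r) : C
      (r) : C
      (u) : A
    (h (r) (u)) : C
  (t (r) (h (r) (u))) : ✗ arg 0 at [0, 0] has sort C, expected A
      (r) : C
      (r) : C
    (s (r) (r)) : D
  (g (s (r) (r))) : A


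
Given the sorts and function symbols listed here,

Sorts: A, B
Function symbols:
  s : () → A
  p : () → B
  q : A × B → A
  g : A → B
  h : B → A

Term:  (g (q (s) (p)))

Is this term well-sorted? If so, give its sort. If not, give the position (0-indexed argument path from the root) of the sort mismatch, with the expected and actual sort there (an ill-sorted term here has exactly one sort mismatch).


well-sorted; sort = B

    (s) : A
    (p) : B
  (q (s) (p)) : A
(g (q (s) (p))) : B


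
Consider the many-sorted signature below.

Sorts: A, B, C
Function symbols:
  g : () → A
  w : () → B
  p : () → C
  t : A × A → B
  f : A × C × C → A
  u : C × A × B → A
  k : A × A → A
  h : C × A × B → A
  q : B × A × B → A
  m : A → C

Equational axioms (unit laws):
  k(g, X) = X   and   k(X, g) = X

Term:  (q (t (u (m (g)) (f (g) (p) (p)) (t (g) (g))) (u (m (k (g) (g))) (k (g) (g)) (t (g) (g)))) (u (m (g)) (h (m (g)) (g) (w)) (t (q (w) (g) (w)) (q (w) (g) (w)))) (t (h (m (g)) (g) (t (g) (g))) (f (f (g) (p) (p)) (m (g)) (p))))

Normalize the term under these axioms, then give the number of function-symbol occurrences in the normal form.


size = 52

1. (q (t (u (m (g)) (f (g) (p) (p)) (t (g) (g))) (u (m (k (g) (g))) (k (g) (g)) (t (g) (g)))) (u (m (g)) (h (m (g)) (g) (w)) (t (q (w) (g) (w)) (q (w) (g) (w)))) (t (h (m (g)) (g) (t (g) (g))) (f (f (g) (p) (p)) (m (g)) (p))))  →  (q (t (u (m (g)) (f (g) (p) (p)) (t (g) (g))) (u (m (g)) (k (g) (g)) (t (g) (g)))) (u (m (g)) (h (m (g)) (g) (w)) (t (q (w) (g) (w)) (q (w) (g) (w)))) (t (h (m (g)) (g) (t (g) (g))) (f (f (g) (p) (p)) (m (g)) (p))))
2. (q (t (u (m (g)) (f (g) (p) (p)) (t (g) (g))) (u (m (g)) (k (g) (g)) (t (g) (g)))) (u (m (g)) (h (m (g)) (g) (w)) (t (q (w) (g) (w)) (q (w) (g) (w)))) (t (h (m (g)) (g) (t (g) (g))) (f (f (g) (p) (p)) (m (g)) (p))))  →  (q (t (u (m (g)) (f (g) (p) (p)) (t (g) (g))) (u (m (g)) (g) (t (g) (g)))) (u (m (g)) (h (m (g)) (g) (w)) (t (q (w) (g) (w)) (q (w) (g) (w)))) (t (h (m (g)) (g) (t (g) (g))) (f (f (g) (p) (p)) (m (g)) (p))))
normal form: (q (t (u (m (g)) (f (g) (p) (p)) (t (g) (g))) (u (m (g)) (g) (t (g) (g)))) (u (m (g)) (h (m (g)) (g) (w)) (t (q (w) (g) (w)) (q (w) (g) (w)))) (t (h (m (g)) (g) (t (g) (g))) (f (f (g) (p) (p)) (m (g)) (p))))
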